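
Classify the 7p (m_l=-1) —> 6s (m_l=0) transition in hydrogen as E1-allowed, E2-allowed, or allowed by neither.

E1

Δl = 0 − 1 = -1; l_i + l_f = 1.
Δm_l = +1.
E1 (Δl = ±1, |Δm_l| ≤ 1): satisfied.
E2 (Δl = 0,±2, l_i+l_f ≥ 2, |Δm_l| ≤ 2): not satisfied.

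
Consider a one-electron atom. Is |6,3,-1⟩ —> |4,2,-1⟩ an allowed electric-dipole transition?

Initial l = 3, final l = 2, so Δl = -1. E1 requires Δl = ±1: ok.
Δm_l = -1 − (-1) = +0. E1 requires Δm_l = 0, ±1: ok.
All E1 selection rules are satisfied.

allowed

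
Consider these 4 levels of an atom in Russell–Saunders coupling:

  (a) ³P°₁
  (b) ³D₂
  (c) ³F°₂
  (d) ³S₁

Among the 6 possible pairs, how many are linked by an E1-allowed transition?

(a)–(b): allowed.
(a)–(c): forbidden (parity, ΔL).
(a)–(d): allowed.
(b)–(c): allowed.
(b)–(d): forbidden (parity, ΔL).
(c)–(d): forbidden (ΔL).
Allowed pairs: 3 of 6.

3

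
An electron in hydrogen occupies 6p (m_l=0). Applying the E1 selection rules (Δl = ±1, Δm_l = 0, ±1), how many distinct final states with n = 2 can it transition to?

E1 requires Δl = ±1, so l_f ∈ {0, 2}; with 0 ≤ l_f ≤ n_f−1 = 1, the allowed l_f values are {0}.
For l_f = 0: m_f ∈ {m_i−1, m_i, m_i+1} ∩ [−0, 0] = {0} → 1 state.
Total: 1.

1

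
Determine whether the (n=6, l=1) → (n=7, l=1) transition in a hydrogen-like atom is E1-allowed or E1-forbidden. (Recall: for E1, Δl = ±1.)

forbidden

Initial l = 1, final l = 1, so Δl = +0. E1 requires Δl = ±1: violated.
The transition is electric-dipole forbidden.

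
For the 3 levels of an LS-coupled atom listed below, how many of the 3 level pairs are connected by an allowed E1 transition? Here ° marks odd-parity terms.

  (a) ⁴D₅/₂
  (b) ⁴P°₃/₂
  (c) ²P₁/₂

1

(a)–(b): allowed.
(a)–(c): forbidden (parity, ΔS, ΔJ).
(b)–(c): forbidden (ΔS).
Allowed pairs: 1 of 3.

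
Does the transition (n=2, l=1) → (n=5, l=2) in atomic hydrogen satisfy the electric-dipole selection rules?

allowed

l: 1 → 2 (Δl = +1). Δl = ±1 ok.
All E1 selection rules are satisfied.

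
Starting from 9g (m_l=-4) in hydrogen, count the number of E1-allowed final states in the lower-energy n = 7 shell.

E1 requires Δl = ±1, so l_f ∈ {3, 5}; with 0 ≤ l_f ≤ n_f−1 = 6, the allowed l_f values are {3, 5}.
For l_f = 3: m_f ∈ {m_i−1, m_i, m_i+1} ∩ [−3, 3] = {-3} → 1 state.
For l_f = 5: m_f ∈ {m_i−1, m_i, m_i+1} ∩ [−5, 5] = {-5, -4, -3} → 3 states.
Total: 4.

4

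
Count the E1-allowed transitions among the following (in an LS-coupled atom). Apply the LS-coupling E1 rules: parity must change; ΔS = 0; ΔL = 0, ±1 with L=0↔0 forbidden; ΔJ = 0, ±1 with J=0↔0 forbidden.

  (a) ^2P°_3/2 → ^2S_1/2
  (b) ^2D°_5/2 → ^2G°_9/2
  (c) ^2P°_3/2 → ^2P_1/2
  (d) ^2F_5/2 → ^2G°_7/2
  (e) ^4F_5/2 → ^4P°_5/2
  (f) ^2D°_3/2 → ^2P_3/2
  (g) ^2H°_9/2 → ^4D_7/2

(a) allowed
(b) forbidden (parity, ΔL, ΔJ fail)
(c) allowed
(d) allowed
(e) forbidden (ΔL fails)
(f) allowed
(g) forbidden (ΔS, ΔL fail)
Total allowed: 4 of 7.

4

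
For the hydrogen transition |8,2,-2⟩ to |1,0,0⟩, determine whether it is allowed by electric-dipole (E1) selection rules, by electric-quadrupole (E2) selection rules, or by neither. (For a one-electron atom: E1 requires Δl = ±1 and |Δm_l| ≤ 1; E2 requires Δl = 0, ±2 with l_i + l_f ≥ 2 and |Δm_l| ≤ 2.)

E2

Δl = 0 − 2 = -2; l_i + l_f = 2.
Δm_l = +2.
E1 (Δl = ±1, |Δm_l| ≤ 1): not satisfied.
E2 (Δl = 0,±2, l_i+l_f ≥ 2, |Δm_l| ≤ 2): satisfied.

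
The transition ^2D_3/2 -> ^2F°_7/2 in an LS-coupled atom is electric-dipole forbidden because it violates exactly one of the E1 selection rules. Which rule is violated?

the ΔJ = 0, ±1 rule

Reading off the term symbols: S 1/2→1/2, L 2→3, J 3/2→7/2, parity even→odd.
Parity must change: even → odd — passes.
ΔS = 0: S: 1/2 → 1/2 — passes.
ΔL = 0, ±1 (not L=0↔0): L: 2 → 3, ΔL = +1 — passes.
ΔJ = 0, ±1 (not J=0↔0): J: 3/2 → 7/2, ΔJ = +2 — fails.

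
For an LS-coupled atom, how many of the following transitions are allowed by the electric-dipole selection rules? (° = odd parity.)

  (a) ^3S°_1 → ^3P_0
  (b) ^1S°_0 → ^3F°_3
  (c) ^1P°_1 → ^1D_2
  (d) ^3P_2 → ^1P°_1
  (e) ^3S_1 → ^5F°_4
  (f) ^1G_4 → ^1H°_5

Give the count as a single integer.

3

(a) allowed
(b) forbidden (parity, ΔS, ΔL, ΔJ fail)
(c) allowed
(d) forbidden (ΔS fails)
(e) forbidden (ΔS, ΔL, ΔJ fail)
(f) allowed
Total allowed: 3 of 6.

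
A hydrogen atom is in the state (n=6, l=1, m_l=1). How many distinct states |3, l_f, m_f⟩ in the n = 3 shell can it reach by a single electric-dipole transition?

E1 requires Δl = ±1, so l_f ∈ {0, 2}; with 0 ≤ l_f ≤ n_f−1 = 2, the allowed l_f values are {0, 2}.
For l_f = 0: m_f ∈ {m_i−1, m_i, m_i+1} ∩ [−0, 0] = {0} → 1 state.
For l_f = 2: m_f ∈ {m_i−1, m_i, m_i+1} ∩ [−2, 2] = {0, 1, 2} → 3 states.
Total: 4.

4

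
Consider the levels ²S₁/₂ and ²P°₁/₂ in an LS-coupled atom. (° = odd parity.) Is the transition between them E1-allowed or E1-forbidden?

Initial level: S=1/2, L=0, J=1/2, parity even. Final level: S=1/2, L=1, J=1/2, parity odd.
Parity must change: even → odd — satisfied.
ΔS = 0: S: 1/2 → 1/2 — satisfied.
ΔL = 0, ±1 (not L=0↔0): L: 0 → 1, ΔL = +1 — satisfied.
ΔJ = 0, ±1 (not J=0↔0): J: 1/2 → 1/2, ΔJ = +0 — satisfied.
All four E1 rules are satisfied.

allowed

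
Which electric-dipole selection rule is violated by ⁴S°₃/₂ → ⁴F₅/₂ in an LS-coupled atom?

the ΔL = 0, ±1 rule

Initial level: S=3/2, L=0, J=3/2, parity odd. Final level: S=3/2, L=3, J=5/2, parity even.
ΔL = 0, ±1 (not L=0↔0): L: 0 → 3, ΔL = +3 — ✗.
ΔS = 0: S: 3/2 → 3/2 — ✓.
ΔJ = 0, ±1 (not J=0↔0): J: 3/2 → 5/2, ΔJ = +1 — ✓.
Parity must change: odd → even — ✓.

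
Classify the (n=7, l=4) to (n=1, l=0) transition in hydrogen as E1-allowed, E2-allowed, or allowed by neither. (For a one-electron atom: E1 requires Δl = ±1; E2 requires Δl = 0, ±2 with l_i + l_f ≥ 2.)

neither

Δl = 0 − 4 = -4; l_i + l_f = 4.
E1 (Δl = ±1): not satisfied.
E2 (Δl = 0,±2, l_i+l_f ≥ 2): not satisfied.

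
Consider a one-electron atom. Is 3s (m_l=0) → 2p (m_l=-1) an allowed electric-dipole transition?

allowed

Initial l = 0, final l = 1, so Δl = +1. E1 requires Δl = ±1: satisfied.
Δm_l = -1 − (0) = -1. E1 requires Δm_l = 0, ±1: satisfied.
All E1 selection rules are satisfied.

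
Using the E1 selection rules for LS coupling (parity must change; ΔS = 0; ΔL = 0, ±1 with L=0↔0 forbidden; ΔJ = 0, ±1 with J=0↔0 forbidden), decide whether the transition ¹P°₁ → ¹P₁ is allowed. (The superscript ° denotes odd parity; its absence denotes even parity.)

Reading off the term symbols: S 0→0, L 1→1, J 1→1, parity odd→even.
Parity must change: odd → even — ✓.
ΔS = 0: S: 0 → 0 — ✓.
ΔL = 0, ±1 (not L=0↔0): L: 1 → 1, ΔL = +0 — ✓.
ΔJ = 0, ±1 (not J=0↔0): J: 1 → 1, ΔJ = +0 — ✓.
All four E1 rules are satisfied.

allowed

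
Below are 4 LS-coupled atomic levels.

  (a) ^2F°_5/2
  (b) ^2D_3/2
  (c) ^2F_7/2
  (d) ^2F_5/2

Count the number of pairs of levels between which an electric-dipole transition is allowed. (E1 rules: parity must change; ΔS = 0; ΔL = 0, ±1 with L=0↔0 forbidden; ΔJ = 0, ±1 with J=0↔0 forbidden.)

3

(a)–(b): allowed.
(a)–(c): allowed.
(a)–(d): allowed.
(b)–(c): forbidden (parity, ΔJ).
(b)–(d): forbidden (parity).
(c)–(d): forbidden (parity).
Allowed pairs: 3 of 6.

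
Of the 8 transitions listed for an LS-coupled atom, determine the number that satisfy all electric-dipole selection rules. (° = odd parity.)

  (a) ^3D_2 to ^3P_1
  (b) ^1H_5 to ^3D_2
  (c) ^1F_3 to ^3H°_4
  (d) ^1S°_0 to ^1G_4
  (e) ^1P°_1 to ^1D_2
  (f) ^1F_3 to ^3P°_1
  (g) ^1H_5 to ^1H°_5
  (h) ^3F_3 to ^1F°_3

2

(a) forbidden (parity fails)
(b) forbidden (parity, ΔS, ΔL, ΔJ fail)
(c) forbidden (ΔS, ΔL fail)
(d) forbidden (ΔL, ΔJ fail)
(e) allowed
(f) forbidden (ΔS, ΔL, ΔJ fail)
(g) allowed
(h) forbidden (ΔS fails)
Total allowed: 2 of 8.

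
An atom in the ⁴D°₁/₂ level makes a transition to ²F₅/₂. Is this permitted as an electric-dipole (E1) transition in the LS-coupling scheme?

forbidden

Reading off the term symbols: S 3/2→1/2, L 2→3, J 1/2→5/2, parity odd→even.
Parity must change: odd → even — satisfied.
ΔS = 0: S: 3/2 → 1/2 — violated.
ΔL = 0, ±1 (not L=0↔0): L: 2 → 3, ΔL = +1 — satisfied.
ΔJ = 0, ±1 (not J=0↔0): J: 1/2 → 5/2, ΔJ = +2 — violated.
Rule(s) violated: ΔS, ΔJ.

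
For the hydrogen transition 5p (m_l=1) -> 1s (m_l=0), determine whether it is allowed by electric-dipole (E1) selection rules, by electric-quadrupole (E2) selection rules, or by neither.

Δl = 0 − 1 = -1; l_i + l_f = 1.
Δm_l = -1.
E1 (Δl = ±1, |Δm_l| ≤ 1): satisfied.
E2 (Δl = 0,±2, l_i+l_f ≥ 2, |Δm_l| ≤ 2): not satisfied.

E1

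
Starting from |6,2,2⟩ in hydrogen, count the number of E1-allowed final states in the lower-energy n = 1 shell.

E1 requires l_f ∈ {1, 3}, but neither lies in [0, 0], so no final state is reachable.
Total: 0.

0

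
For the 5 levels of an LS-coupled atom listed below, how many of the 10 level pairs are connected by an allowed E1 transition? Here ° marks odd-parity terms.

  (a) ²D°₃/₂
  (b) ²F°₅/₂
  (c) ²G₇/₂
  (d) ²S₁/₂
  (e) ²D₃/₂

3

(a)–(b): forbidden (parity).
(a)–(c): forbidden (ΔL, ΔJ).
(a)–(d): forbidden (ΔL).
(a)–(e): allowed.
(b)–(c): allowed.
(b)–(d): forbidden (ΔL, ΔJ).
(b)–(e): allowed.
(c)–(d): forbidden (parity, ΔL, ΔJ).
(c)–(e): forbidden (parity, ΔL, ΔJ).
(d)–(e): forbidden (parity, ΔL).
Allowed pairs: 3 of 10.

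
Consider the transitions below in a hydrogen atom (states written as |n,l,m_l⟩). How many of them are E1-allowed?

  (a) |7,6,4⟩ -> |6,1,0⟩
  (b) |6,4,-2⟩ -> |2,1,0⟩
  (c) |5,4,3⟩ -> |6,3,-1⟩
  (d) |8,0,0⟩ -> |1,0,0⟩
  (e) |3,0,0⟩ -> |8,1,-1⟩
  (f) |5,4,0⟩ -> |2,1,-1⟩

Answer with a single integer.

1

(a) forbidden — Δl = -5 (E1 requires Δl = ±1); Δm_l = -4 (E1 requires Δm_l = 0, ±1)
(b) forbidden — Δl = -3 (E1 requires Δl = ±1); Δm_l = +2 (E1 requires Δm_l = 0, ±1)
(c) forbidden — Δm_l = -4 (E1 requires Δm_l = 0, ±1)
(d) forbidden — Δl = +0 (E1 requires Δl = ±1)
(e) allowed
(f) forbidden — Δl = -3 (E1 requires Δl = ±1)
Total allowed: 1 of 6.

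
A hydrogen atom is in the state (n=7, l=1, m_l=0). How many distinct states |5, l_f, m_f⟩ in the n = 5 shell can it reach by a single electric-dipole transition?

4

E1 requires Δl = ±1, so l_f ∈ {0, 2}; with 0 ≤ l_f ≤ n_f−1 = 4, the allowed l_f values are {0, 2}.
For l_f = 0: m_f ∈ {m_i−1, m_i, m_i+1} ∩ [−0, 0] = {0} → 1 state.
For l_f = 2: m_f ∈ {m_i−1, m_i, m_i+1} ∩ [−2, 2] = {-1, 0, 1} → 3 states.
Total: 4.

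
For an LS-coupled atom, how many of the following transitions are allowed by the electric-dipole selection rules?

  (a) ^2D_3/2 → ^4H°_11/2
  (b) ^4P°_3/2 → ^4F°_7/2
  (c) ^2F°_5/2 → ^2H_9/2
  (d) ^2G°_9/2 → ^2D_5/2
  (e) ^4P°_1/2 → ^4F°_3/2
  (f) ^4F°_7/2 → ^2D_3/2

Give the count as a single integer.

0

(a) forbidden (ΔS, ΔL, ΔJ fail)
(b) forbidden (parity, ΔL, ΔJ fail)
(c) forbidden (ΔL, ΔJ fail)
(d) forbidden (ΔL, ΔJ fail)
(e) forbidden (parity, ΔL fail)
(f) forbidden (ΔS, ΔJ fail)
Total allowed: 0 of 6.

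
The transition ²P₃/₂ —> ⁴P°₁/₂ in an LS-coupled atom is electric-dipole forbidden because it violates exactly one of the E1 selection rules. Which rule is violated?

the ΔS = 0 rule

Initial level: S=1/2, L=1, J=3/2, parity even. Final level: S=3/2, L=1, J=1/2, parity odd.
Parity must change: even → odd — ok.
ΔS = 0: S: 1/2 → 3/2 — fails.
ΔL = 0, ±1 (not L=0↔0): L: 1 → 1, ΔL = +0 — ok.
ΔJ = 0, ±1 (not J=0↔0): J: 3/2 → 1/2, ΔJ = -1 — ok.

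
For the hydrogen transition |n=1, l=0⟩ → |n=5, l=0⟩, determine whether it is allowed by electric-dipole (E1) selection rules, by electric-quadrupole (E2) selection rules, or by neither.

neither

Δl = 0 − 0 = +0; l_i + l_f = 0.
E1 (Δl = ±1): not satisfied.
E2 (Δl = 0,±2, l_i+l_f ≥ 2): not satisfied.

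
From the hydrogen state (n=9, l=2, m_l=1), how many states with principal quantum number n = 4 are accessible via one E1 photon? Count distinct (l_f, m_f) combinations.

5

E1 requires Δl = ±1, so l_f ∈ {1, 3}; with 0 ≤ l_f ≤ n_f−1 = 3, the allowed l_f values are {1, 3}.
For l_f = 1: m_f ∈ {m_i−1, m_i, m_i+1} ∩ [−1, 1] = {0, 1} → 2 states.
For l_f = 3: m_f ∈ {m_i−1, m_i, m_i+1} ∩ [−3, 3] = {0, 1, 2} → 3 states.
Total: 5.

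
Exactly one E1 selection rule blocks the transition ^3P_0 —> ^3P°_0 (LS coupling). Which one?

the J=0 ↔ J=0 exclusion

Initial level: S=1, L=1, J=0, parity even. Final level: S=1, L=1, J=0, parity odd.
Parity must change: even → odd — ok.
ΔS = 0: S: 1 → 1 — ok.
ΔL = 0, ±1 (not L=0↔0): L: 1 → 1, ΔL = +0 — ok.
ΔJ = 0, ±1 (not J=0↔0): J: 0 → 0, ΔJ = +0 — fails.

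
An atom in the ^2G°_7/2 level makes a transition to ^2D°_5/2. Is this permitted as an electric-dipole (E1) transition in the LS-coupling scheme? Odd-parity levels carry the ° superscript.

forbidden

Parity must change: odd → odd — violated.
ΔJ = 0, ±1 (not J=0↔0): J: 7/2 → 5/2, ΔJ = -1 — satisfied.
ΔL = 0, ±1 (not L=0↔0): L: 4 → 2, ΔL = -2 — violated.
ΔS = 0: S: 1/2 → 1/2 — satisfied.
Rule(s) violated: parity, ΔL.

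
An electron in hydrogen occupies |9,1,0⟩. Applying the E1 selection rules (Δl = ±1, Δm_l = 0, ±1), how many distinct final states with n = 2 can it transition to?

E1 requires Δl = ±1, so l_f ∈ {0, 2}; with 0 ≤ l_f ≤ n_f−1 = 1, the allowed l_f values are {0}.
For l_f = 0: m_f ∈ {m_i−1, m_i, m_i+1} ∩ [−0, 0] = {0} → 1 state.
Total: 1.

1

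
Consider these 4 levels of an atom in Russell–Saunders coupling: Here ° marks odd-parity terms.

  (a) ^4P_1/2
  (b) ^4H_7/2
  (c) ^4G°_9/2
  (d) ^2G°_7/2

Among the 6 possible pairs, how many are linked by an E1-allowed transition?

1

(a)–(b): forbidden (parity, ΔL, ΔJ).
(a)–(c): forbidden (ΔL, ΔJ).
(a)–(d): forbidden (ΔS, ΔL, ΔJ).
(b)–(c): allowed.
(b)–(d): forbidden (ΔS).
(c)–(d): forbidden (parity, ΔS).
Allowed pairs: 1 of 6.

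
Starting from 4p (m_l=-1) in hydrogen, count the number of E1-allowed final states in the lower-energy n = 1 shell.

1

E1 requires Δl = ±1, so l_f ∈ {0, 2}; with 0 ≤ l_f ≤ n_f−1 = 0, the allowed l_f values are {0}.
For l_f = 0: m_f ∈ {m_i−1, m_i, m_i+1} ∩ [−0, 0] = {0} → 1 state.
Total: 1.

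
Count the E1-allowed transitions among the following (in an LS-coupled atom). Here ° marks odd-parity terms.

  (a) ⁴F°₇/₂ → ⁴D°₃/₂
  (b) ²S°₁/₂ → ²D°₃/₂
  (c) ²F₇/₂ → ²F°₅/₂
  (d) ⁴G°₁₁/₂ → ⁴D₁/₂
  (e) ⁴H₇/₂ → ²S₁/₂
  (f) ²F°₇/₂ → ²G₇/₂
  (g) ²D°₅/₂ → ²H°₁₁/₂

2

(a) forbidden (parity, ΔJ fail)
(b) forbidden (parity, ΔL fail)
(c) allowed
(d) forbidden (ΔL, ΔJ fail)
(e) forbidden (parity, ΔS, ΔL, ΔJ fail)
(f) allowed
(g) forbidden (parity, ΔL, ΔJ fail)
Total allowed: 2 of 7.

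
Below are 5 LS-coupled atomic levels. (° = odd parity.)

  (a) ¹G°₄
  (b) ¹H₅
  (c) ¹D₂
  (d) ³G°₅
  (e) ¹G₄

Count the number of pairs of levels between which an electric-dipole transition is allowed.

(a)–(b): allowed.
(a)–(c): forbidden (ΔL, ΔJ).
(a)–(d): forbidden (parity, ΔS).
(a)–(e): allowed.
(b)–(c): forbidden (parity, ΔL, ΔJ).
(b)–(d): forbidden (ΔS).
(b)–(e): forbidden (parity).
(c)–(d): forbidden (ΔS, ΔL, ΔJ).
(c)–(e): forbidden (parity, ΔL, ΔJ).
(d)–(e): forbidden (ΔS).
Allowed pairs: 2 of 10.

2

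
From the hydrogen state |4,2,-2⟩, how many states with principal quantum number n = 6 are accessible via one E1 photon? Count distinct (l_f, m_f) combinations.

E1 requires Δl = ±1, so l_f ∈ {1, 3}; with 0 ≤ l_f ≤ n_f−1 = 5, the allowed l_f values are {1, 3}.
For l_f = 1: m_f ∈ {m_i−1, m_i, m_i+1} ∩ [−1, 1] = {-1} → 1 state.
For l_f = 3: m_f ∈ {m_i−1, m_i, m_i+1} ∩ [−3, 3] = {-3, -2, -1} → 3 states.
Total: 4.

4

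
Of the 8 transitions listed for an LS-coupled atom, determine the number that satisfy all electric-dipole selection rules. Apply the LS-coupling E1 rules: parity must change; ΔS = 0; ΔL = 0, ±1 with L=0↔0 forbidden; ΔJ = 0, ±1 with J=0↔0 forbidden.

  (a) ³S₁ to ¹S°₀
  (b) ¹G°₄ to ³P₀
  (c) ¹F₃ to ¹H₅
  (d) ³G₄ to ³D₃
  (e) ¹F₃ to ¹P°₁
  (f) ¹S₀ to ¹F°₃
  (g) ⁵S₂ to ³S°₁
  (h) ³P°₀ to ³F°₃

(a) forbidden (ΔS, ΔL fail)
(b) forbidden (ΔS, ΔL, ΔJ fail)
(c) forbidden (parity, ΔL, ΔJ fail)
(d) forbidden (parity, ΔL fail)
(e) forbidden (ΔL, ΔJ fail)
(f) forbidden (ΔL, ΔJ fail)
(g) forbidden (ΔS, ΔL fail)
(h) forbidden (parity, ΔL, ΔJ fail)
Total allowed: 0 of 8.

0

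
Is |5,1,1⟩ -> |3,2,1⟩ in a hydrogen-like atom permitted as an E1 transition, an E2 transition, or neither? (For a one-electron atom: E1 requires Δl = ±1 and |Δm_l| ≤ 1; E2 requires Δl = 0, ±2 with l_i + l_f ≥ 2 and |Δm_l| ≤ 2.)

E1

Δl = 2 − 1 = +1; l_i + l_f = 3.
Δm_l = +0.
E1 (Δl = ±1, |Δm_l| ≤ 1): satisfied.
E2 (Δl = 0,±2, l_i+l_f ≥ 2, |Δm_l| ≤ 2): not satisfied.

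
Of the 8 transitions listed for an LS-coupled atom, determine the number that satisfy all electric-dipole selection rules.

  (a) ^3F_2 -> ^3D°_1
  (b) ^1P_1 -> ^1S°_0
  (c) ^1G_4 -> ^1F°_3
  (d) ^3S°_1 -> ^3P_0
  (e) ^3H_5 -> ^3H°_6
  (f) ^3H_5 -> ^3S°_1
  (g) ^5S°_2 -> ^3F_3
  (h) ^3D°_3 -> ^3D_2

(a) allowed
(b) allowed
(c) allowed
(d) allowed
(e) allowed
(f) forbidden (ΔL, ΔJ fail)
(g) forbidden (ΔS, ΔL fail)
(h) allowed
Total allowed: 6 of 8.

6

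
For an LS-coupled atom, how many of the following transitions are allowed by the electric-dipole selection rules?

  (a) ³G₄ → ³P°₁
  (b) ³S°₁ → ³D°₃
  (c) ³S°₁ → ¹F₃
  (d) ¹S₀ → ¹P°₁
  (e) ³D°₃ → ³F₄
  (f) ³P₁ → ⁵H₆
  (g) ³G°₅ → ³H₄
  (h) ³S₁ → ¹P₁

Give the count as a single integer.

(a) forbidden (ΔL, ΔJ fail)
(b) forbidden (parity, ΔL, ΔJ fail)
(c) forbidden (ΔS, ΔL, ΔJ fail)
(d) allowed
(e) allowed
(f) forbidden (parity, ΔS, ΔL, ΔJ fail)
(g) allowed
(h) forbidden (parity, ΔS fail)
Total allowed: 3 of 8.

3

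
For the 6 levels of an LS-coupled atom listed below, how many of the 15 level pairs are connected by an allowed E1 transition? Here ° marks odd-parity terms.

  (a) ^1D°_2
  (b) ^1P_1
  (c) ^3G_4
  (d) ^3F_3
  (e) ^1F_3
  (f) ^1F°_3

(a)–(b): allowed.
(a)–(c): forbidden (ΔS, ΔL, ΔJ).
(a)–(d): forbidden (ΔS).
(a)–(e): allowed.
(a)–(f): forbidden (parity).
(b)–(c): forbidden (parity, ΔS, ΔL, ΔJ).
(b)–(d): forbidden (parity, ΔS, ΔL, ΔJ).
(b)–(e): forbidden (parity, ΔL, ΔJ).
(b)–(f): forbidden (ΔL, ΔJ).
(c)–(d): forbidden (parity).
(c)–(e): forbidden (parity, ΔS).
(c)–(f): forbidden (ΔS).
(d)–(e): forbidden (parity, ΔS).
(d)–(f): forbidden (ΔS).
(e)–(f): allowed.
Allowed pairs: 3 of 15.

3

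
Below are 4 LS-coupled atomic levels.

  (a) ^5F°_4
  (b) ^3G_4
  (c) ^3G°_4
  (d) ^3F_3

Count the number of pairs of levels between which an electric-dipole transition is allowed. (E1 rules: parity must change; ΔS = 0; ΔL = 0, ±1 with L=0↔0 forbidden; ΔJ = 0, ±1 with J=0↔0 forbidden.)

2

(a)–(b): forbidden (ΔS).
(a)–(c): forbidden (parity, ΔS).
(a)–(d): forbidden (ΔS).
(b)–(c): allowed.
(b)–(d): forbidden (parity).
(c)–(d): allowed.
Allowed pairs: 2 of 6.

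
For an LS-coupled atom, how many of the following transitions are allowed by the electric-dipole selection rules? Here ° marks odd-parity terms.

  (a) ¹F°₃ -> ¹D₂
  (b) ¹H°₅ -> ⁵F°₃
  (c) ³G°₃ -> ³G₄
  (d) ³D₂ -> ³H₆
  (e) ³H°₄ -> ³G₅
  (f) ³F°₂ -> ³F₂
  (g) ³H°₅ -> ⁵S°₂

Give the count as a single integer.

4

(a) allowed
(b) forbidden (parity, ΔS, ΔL, ΔJ fail)
(c) allowed
(d) forbidden (parity, ΔL, ΔJ fail)
(e) allowed
(f) allowed
(g) forbidden (parity, ΔS, ΔL, ΔJ fail)
Total allowed: 4 of 7.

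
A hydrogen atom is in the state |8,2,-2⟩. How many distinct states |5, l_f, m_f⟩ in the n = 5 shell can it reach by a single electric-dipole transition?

E1 requires Δl = ±1, so l_f ∈ {1, 3}; with 0 ≤ l_f ≤ n_f−1 = 4, the allowed l_f values are {1, 3}.
For l_f = 1: m_f ∈ {m_i−1, m_i, m_i+1} ∩ [−1, 1] = {-1} → 1 state.
For l_f = 3: m_f ∈ {m_i−1, m_i, m_i+1} ∩ [−3, 3] = {-3, -2, -1} → 3 states.
Total: 4.

4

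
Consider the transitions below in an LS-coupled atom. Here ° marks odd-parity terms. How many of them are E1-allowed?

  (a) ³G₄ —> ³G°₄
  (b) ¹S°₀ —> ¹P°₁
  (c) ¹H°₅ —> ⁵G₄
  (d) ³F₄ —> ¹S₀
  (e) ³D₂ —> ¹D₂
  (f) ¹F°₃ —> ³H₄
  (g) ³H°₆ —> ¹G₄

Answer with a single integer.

1

(a) allowed
(b) forbidden (parity fails)
(c) forbidden (ΔS fails)
(d) forbidden (parity, ΔS, ΔL, ΔJ fail)
(e) forbidden (parity, ΔS fail)
(f) forbidden (ΔS, ΔL fail)
(g) forbidden (ΔS, ΔJ fail)
Total allowed: 1 of 7.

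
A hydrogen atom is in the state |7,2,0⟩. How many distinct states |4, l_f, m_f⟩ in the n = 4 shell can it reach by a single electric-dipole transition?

6

E1 requires Δl = ±1, so l_f ∈ {1, 3}; with 0 ≤ l_f ≤ n_f−1 = 3, the allowed l_f values are {1, 3}.
For l_f = 1: m_f ∈ {m_i−1, m_i, m_i+1} ∩ [−1, 1] = {-1, 0, 1} → 3 states.
For l_f = 3: m_f ∈ {m_i−1, m_i, m_i+1} ∩ [−3, 3] = {-1, 0, 1} → 3 states.
Total: 6.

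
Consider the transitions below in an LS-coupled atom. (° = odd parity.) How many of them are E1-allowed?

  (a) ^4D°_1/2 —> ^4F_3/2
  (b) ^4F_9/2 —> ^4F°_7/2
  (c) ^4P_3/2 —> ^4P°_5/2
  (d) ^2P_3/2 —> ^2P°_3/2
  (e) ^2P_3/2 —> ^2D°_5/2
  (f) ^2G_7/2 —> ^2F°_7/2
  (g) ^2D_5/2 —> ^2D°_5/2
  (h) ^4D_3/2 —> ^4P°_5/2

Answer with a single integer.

8

(a) allowed
(b) allowed
(c) allowed
(d) allowed
(e) allowed
(f) allowed
(g) allowed
(h) allowed
Total allowed: 8 of 8.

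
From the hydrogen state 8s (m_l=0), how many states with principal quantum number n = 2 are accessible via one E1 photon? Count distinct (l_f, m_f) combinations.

E1 requires Δl = ±1, so l_f ∈ {-1, 1}; with 0 ≤ l_f ≤ n_f−1 = 1, the allowed l_f values are {1}.
For l_f = 1: m_f ∈ {m_i−1, m_i, m_i+1} ∩ [−1, 1] = {-1, 0, 1} → 3 states.
Total: 3.

3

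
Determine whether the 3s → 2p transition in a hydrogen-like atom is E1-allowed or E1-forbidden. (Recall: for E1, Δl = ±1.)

allowed

l: 0 → 1 (Δl = +1). Δl = ±1 passes.
All E1 selection rules are satisfied.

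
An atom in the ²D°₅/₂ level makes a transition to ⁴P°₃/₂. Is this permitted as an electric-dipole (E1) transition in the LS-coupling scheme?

forbidden

Reading off the term symbols: S 1/2→3/2, L 2→1, J 5/2→3/2, parity odd→odd.
Parity must change: odd → odd — violated.
ΔS = 0: S: 1/2 → 3/2 — violated.
ΔL = 0, ±1 (not L=0↔0): L: 2 → 1, ΔL = -1 — satisfied.
ΔJ = 0, ±1 (not J=0↔0): J: 5/2 → 3/2, ΔJ = -1 — satisfied.
Rule(s) violated: parity, ΔS.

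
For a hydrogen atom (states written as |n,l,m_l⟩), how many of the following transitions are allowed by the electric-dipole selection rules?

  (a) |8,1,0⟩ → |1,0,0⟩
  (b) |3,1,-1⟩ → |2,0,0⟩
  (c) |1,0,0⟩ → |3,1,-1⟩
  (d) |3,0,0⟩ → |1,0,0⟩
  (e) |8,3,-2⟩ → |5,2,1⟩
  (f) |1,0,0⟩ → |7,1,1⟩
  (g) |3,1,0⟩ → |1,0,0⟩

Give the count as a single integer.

5

(a) allowed
(b) allowed
(c) allowed
(d) forbidden — Δl = +0 (E1 requires Δl = ±1)
(e) forbidden — Δm_l = +3 (E1 requires Δm_l = 0, ±1)
(f) allowed
(g) allowed
Total allowed: 5 of 7.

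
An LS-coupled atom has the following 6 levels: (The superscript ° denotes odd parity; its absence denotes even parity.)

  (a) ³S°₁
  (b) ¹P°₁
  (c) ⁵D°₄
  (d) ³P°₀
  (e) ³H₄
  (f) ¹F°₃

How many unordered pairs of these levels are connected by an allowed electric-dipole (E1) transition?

(a)–(b): forbidden (parity, ΔS).
(a)–(c): forbidden (parity, ΔS, ΔL, ΔJ).
(a)–(d): forbidden (parity).
(a)–(e): forbidden (ΔL, ΔJ).
(a)–(f): forbidden (parity, ΔS, ΔL, ΔJ).
(b)–(c): forbidden (parity, ΔS, ΔJ).
(b)–(d): forbidden (parity, ΔS).
(b)–(e): forbidden (ΔS, ΔL, ΔJ).
(b)–(f): forbidden (parity, ΔL, ΔJ).
(c)–(d): forbidden (parity, ΔS, ΔJ).
(c)–(e): forbidden (ΔS, ΔL).
(c)–(f): forbidden (parity, ΔS).
(d)–(e): forbidden (ΔL, ΔJ).
(d)–(f): forbidden (parity, ΔS, ΔL, ΔJ).
(e)–(f): forbidden (ΔS, ΔL).
Allowed pairs: 0 of 15.

0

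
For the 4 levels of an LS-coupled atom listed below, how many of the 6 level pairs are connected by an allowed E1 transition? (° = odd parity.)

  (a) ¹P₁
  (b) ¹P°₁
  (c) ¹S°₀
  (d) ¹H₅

(a)–(b): allowed.
(a)–(c): allowed.
(a)–(d): forbidden (parity, ΔL, ΔJ).
(b)–(c): forbidden (parity).
(b)–(d): forbidden (ΔL, ΔJ).
(c)–(d): forbidden (ΔL, ΔJ).
Allowed pairs: 2 of 6.

2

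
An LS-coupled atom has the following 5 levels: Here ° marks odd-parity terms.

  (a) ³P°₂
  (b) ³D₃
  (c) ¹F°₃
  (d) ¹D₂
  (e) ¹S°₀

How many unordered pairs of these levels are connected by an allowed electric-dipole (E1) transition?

2

(a)–(b): allowed.
(a)–(c): forbidden (parity, ΔS, ΔL).
(a)–(d): forbidden (ΔS).
(a)–(e): forbidden (parity, ΔS, ΔJ).
(b)–(c): forbidden (ΔS).
(b)–(d): forbidden (parity, ΔS).
(b)–(e): forbidden (ΔS, ΔL, ΔJ).
(c)–(d): allowed.
(c)–(e): forbidden (parity, ΔL, ΔJ).
(d)–(e): forbidden (ΔL, ΔJ).
Allowed pairs: 2 of 10.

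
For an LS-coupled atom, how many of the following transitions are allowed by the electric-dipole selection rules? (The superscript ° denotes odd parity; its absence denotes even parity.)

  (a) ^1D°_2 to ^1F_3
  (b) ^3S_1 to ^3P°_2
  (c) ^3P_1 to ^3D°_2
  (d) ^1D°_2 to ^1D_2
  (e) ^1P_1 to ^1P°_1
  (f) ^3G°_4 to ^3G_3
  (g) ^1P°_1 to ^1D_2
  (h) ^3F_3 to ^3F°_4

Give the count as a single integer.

(a) allowed
(b) allowed
(c) allowed
(d) allowed
(e) allowed
(f) allowed
(g) allowed
(h) allowed
Total allowed: 8 of 8.

8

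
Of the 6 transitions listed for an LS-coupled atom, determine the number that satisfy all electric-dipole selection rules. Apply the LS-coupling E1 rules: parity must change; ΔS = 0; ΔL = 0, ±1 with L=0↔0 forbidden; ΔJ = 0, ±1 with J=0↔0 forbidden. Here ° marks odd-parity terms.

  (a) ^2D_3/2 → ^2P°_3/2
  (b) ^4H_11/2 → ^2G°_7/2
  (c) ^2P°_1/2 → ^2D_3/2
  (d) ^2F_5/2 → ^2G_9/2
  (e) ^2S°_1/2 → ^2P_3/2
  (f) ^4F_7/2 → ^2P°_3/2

3

(a) allowed
(b) forbidden (ΔS, ΔJ fail)
(c) allowed
(d) forbidden (parity, ΔJ fail)
(e) allowed
(f) forbidden (ΔS, ΔL, ΔJ fail)
Total allowed: 3 of 6.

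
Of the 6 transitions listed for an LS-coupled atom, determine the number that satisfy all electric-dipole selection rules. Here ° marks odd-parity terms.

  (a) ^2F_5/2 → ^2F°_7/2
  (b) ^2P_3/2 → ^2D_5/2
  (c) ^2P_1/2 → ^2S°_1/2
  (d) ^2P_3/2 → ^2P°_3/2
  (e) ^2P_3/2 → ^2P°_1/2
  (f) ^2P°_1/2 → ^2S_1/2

(a) allowed
(b) forbidden (parity fails)
(c) allowed
(d) allowed
(e) allowed
(f) allowed
Total allowed: 5 of 6.

5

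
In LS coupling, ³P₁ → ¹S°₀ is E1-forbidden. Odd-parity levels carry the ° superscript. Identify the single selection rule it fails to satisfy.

Initial level: S=1, L=1, J=1, parity even. Final level: S=0, L=0, J=0, parity odd.
Parity must change: even → odd — satisfied.
ΔS = 0: S: 1 → 0 — violated.
ΔL = 0, ±1 (not L=0↔0): L: 1 → 0, ΔL = -1 — satisfied.
ΔJ = 0, ±1 (not J=0↔0): J: 1 → 0, ΔJ = -1 — satisfied.

the ΔS = 0 rule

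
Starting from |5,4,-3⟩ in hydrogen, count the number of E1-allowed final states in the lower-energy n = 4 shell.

2

E1 requires Δl = ±1, so l_f ∈ {3, 5}; with 0 ≤ l_f ≤ n_f−1 = 3, the allowed l_f values are {3}.
For l_f = 3: m_f ∈ {m_i−1, m_i, m_i+1} ∩ [−3, 3] = {-3, -2} → 2 states.
Total: 2.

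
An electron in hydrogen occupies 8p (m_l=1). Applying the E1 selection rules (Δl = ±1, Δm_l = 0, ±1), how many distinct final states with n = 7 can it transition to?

4

E1 requires Δl = ±1, so l_f ∈ {0, 2}; with 0 ≤ l_f ≤ n_f−1 = 6, the allowed l_f values are {0, 2}.
For l_f = 0: m_f ∈ {m_i−1, m_i, m_i+1} ∩ [−0, 0] = {0} → 1 state.
For l_f = 2: m_f ∈ {m_i−1, m_i, m_i+1} ∩ [−2, 2] = {0, 1, 2} → 3 states.
Total: 4.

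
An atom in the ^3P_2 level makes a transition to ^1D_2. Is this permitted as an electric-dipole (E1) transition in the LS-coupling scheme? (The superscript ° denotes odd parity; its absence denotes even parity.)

Parity must change: even → even — ✗.
ΔS = 0: S: 1 → 0 — ✗.
ΔL = 0, ±1 (not L=0↔0): L: 1 → 2, ΔL = +1 — ✓.
ΔJ = 0, ±1 (not J=0↔0): J: 2 → 2, ΔJ = +0 — ✓.
Rule(s) violated: parity, ΔS.

forbidden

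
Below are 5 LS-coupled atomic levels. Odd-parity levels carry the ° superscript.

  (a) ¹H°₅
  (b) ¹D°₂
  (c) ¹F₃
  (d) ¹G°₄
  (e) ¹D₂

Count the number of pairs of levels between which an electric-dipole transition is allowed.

(a)–(b): forbidden (parity, ΔL, ΔJ).
(a)–(c): forbidden (ΔL, ΔJ).
(a)–(d): forbidden (parity).
(a)–(e): forbidden (ΔL, ΔJ).
(b)–(c): allowed.
(b)–(d): forbidden (parity, ΔL, ΔJ).
(b)–(e): allowed.
(c)–(d): allowed.
(c)–(e): forbidden (parity).
(d)–(e): forbidden (ΔL, ΔJ).
Allowed pairs: 3 of 10.

3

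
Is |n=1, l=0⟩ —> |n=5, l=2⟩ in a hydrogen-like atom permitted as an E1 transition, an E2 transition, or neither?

Δl = 2 − 0 = +2; l_i + l_f = 2.
E1 (Δl = ±1): not satisfied.
E2 (Δl = 0,±2, l_i+l_f ≥ 2): satisfied.

E2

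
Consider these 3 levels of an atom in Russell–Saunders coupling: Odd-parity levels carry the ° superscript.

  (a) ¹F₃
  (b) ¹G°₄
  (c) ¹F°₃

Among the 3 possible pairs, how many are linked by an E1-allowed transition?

2

(a)–(b): allowed.
(a)–(c): allowed.
(b)–(c): forbidden (parity).
Allowed pairs: 2 of 3.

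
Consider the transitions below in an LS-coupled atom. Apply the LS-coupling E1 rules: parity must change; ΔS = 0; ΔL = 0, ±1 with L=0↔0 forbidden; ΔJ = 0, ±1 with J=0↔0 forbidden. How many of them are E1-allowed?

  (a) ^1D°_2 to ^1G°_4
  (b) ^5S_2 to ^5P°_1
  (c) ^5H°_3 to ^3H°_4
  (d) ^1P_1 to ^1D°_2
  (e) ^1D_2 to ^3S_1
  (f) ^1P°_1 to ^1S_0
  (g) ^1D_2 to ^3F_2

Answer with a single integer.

3

(a) forbidden (parity, ΔL, ΔJ fail)
(b) allowed
(c) forbidden (parity, ΔS fail)
(d) allowed
(e) forbidden (parity, ΔS, ΔL fail)
(f) allowed
(g) forbidden (parity, ΔS fail)
Total allowed: 3 of 7.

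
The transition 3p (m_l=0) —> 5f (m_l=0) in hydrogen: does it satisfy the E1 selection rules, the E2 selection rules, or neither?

E2

Δl = 3 − 1 = +2; l_i + l_f = 4.
Δm_l = +0.
E1 (Δl = ±1, |Δm_l| ≤ 1): not satisfied.
E2 (Δl = 0,±2, l_i+l_f ≥ 2, |Δm_l| ≤ 2): satisfied.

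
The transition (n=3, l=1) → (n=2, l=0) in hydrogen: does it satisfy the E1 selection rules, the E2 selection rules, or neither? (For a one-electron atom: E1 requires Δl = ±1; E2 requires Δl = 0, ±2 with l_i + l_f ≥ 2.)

Δl = 0 − 1 = -1; l_i + l_f = 1.
E1 (Δl = ±1): satisfied.
E2 (Δl = 0,±2, l_i+l_f ≥ 2): not satisfied.

E1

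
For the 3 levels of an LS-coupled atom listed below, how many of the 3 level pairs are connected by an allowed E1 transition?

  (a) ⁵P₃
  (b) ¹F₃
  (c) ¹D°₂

1

(a)–(b): forbidden (parity, ΔS, ΔL).
(a)–(c): forbidden (ΔS).
(b)–(c): allowed.
Allowed pairs: 1 of 3.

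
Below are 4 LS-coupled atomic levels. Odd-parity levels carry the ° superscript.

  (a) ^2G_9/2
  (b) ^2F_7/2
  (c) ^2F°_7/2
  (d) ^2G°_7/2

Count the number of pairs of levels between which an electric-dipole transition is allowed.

(a)–(b): forbidden (parity).
(a)–(c): allowed.
(a)–(d): allowed.
(b)–(c): allowed.
(b)–(d): allowed.
(c)–(d): forbidden (parity).
Allowed pairs: 4 of 6.

4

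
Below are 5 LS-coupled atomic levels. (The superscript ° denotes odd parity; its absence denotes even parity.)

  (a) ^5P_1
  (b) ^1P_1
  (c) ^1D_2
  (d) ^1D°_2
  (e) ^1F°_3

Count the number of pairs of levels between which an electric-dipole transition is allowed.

(a)–(b): forbidden (parity, ΔS).
(a)–(c): forbidden (parity, ΔS).
(a)–(d): forbidden (ΔS).
(a)–(e): forbidden (ΔS, ΔL, ΔJ).
(b)–(c): forbidden (parity).
(b)–(d): allowed.
(b)–(e): forbidden (ΔL, ΔJ).
(c)–(d): allowed.
(c)–(e): allowed.
(d)–(e): forbidden (parity).
Allowed pairs: 3 of 10.

3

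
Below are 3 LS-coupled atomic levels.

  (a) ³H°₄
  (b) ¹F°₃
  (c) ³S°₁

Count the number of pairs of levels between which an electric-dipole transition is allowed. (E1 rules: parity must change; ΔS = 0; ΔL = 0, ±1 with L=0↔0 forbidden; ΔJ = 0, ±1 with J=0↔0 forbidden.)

0

(a)–(b): forbidden (parity, ΔS, ΔL).
(a)–(c): forbidden (parity, ΔL, ΔJ).
(b)–(c): forbidden (parity, ΔS, ΔL, ΔJ).
Allowed pairs: 0 of 3.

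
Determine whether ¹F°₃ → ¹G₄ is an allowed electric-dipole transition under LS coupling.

allowed

Reading off the term symbols: S 0→0, L 3→4, J 3→4, parity odd→even.
Parity must change: odd → even — ✓.
ΔS = 0: S: 0 → 0 — ✓.
ΔL = 0, ±1 (not L=0↔0): L: 3 → 4, ΔL = +1 — ✓.
ΔJ = 0, ±1 (not J=0↔0): J: 3 → 4, ΔJ = +1 — ✓.
All four E1 rules are satisfied.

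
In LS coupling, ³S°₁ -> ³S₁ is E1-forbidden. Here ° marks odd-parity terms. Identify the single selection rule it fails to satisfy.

the L=0 ↔ L=0 exclusion

Parity must change: odd → even — ok.
ΔS = 0: S: 1 → 1 — ok.
ΔL = 0, ±1 (not L=0↔0): L: 0 → 0, ΔL = +0 — fails.
ΔJ = 0, ±1 (not J=0↔0): J: 1 → 1, ΔJ = +0 — ok.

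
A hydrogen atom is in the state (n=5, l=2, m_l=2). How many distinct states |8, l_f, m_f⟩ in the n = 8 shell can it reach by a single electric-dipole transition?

4

E1 requires Δl = ±1, so l_f ∈ {1, 3}; with 0 ≤ l_f ≤ n_f−1 = 7, the allowed l_f values are {1, 3}.
For l_f = 1: m_f ∈ {m_i−1, m_i, m_i+1} ∩ [−1, 1] = {1} → 1 state.
For l_f = 3: m_f ∈ {m_i−1, m_i, m_i+1} ∩ [−3, 3] = {1, 2, 3} → 3 states.
Total: 4.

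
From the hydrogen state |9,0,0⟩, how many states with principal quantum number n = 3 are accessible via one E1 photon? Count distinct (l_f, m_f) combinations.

E1 requires Δl = ±1, so l_f ∈ {-1, 1}; with 0 ≤ l_f ≤ n_f−1 = 2, the allowed l_f values are {1}.
For l_f = 1: m_f ∈ {m_i−1, m_i, m_i+1} ∩ [−1, 1] = {-1, 0, 1} → 3 states.
Total: 3.

3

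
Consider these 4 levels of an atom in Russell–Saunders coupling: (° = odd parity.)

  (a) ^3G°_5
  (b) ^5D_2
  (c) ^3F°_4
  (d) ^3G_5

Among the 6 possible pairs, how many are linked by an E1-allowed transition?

(a)–(b): forbidden (ΔS, ΔL, ΔJ).
(a)–(c): forbidden (parity).
(a)–(d): allowed.
(b)–(c): forbidden (ΔS, ΔJ).
(b)–(d): forbidden (parity, ΔS, ΔL, ΔJ).
(c)–(d): allowed.
Allowed pairs: 2 of 6.

2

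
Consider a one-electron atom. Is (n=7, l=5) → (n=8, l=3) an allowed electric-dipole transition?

l: 5 → 3 (Δl = -2). Δl = ±1 ✗.
The transition is electric-dipole forbidden.

forbidden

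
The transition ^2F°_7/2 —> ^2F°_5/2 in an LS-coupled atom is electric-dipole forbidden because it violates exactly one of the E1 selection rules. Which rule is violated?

parity

ΔL = 0, ±1 (not L=0↔0): L: 3 → 3, ΔL = +0 — satisfied.
ΔS = 0: S: 1/2 → 1/2 — satisfied.
ΔJ = 0, ±1 (not J=0↔0): J: 7/2 → 5/2, ΔJ = -1 — satisfied.
Parity must change: odd → odd — violated.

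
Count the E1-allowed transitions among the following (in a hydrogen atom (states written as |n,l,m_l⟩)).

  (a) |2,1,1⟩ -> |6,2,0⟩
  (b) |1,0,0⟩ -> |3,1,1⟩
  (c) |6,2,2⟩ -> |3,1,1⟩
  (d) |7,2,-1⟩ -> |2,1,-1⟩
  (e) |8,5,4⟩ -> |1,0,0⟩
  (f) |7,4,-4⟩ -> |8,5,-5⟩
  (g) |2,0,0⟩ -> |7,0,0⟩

(a) allowed
(b) allowed
(c) allowed
(d) allowed
(e) forbidden — Δl = -5 (E1 requires Δl = ±1); Δm_l = -4 (E1 requires Δm_l = 0, ±1)
(f) allowed
(g) forbidden — Δl = +0 (E1 requires Δl = ±1)
Total allowed: 5 of 7.

5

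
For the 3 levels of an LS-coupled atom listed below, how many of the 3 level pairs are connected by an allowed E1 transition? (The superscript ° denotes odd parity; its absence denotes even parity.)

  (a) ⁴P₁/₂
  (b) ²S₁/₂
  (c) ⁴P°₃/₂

1

(a)–(b): forbidden (parity, ΔS).
(a)–(c): allowed.
(b)–(c): forbidden (ΔS).
Allowed pairs: 1 of 3.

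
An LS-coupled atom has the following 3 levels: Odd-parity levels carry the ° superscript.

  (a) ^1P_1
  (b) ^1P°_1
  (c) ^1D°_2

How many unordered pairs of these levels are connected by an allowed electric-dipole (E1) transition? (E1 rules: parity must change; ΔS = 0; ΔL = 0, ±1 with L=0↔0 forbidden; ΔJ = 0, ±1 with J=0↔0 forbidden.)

2

(a)–(b): allowed.
(a)–(c): allowed.
(b)–(c): forbidden (parity).
Allowed pairs: 2 of 3.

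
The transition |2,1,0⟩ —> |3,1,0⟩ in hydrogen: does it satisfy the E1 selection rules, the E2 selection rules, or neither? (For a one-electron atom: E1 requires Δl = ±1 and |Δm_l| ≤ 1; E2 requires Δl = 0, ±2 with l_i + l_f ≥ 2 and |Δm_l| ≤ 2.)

E2

Δl = 1 − 1 = +0; l_i + l_f = 2.
Δm_l = +0.
E1 (Δl = ±1, |Δm_l| ≤ 1): not satisfied.
E2 (Δl = 0,±2, l_i+l_f ≥ 2, |Δm_l| ≤ 2): satisfied.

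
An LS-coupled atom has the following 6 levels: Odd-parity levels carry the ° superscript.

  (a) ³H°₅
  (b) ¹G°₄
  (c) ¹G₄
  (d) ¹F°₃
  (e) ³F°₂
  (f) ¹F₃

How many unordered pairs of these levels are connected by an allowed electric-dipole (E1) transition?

(a)–(b): forbidden (parity, ΔS).
(a)–(c): forbidden (ΔS).
(a)–(d): forbidden (parity, ΔS, ΔL, ΔJ).
(a)–(e): forbidden (parity, ΔL, ΔJ).
(a)–(f): forbidden (ΔS, ΔL, ΔJ).
(b)–(c): allowed.
(b)–(d): forbidden (parity).
(b)–(e): forbidden (parity, ΔS, ΔJ).
(b)–(f): allowed.
(c)–(d): allowed.
(c)–(e): forbidden (ΔS, ΔJ).
(c)–(f): forbidden (parity).
(d)–(e): forbidden (parity, ΔS).
(d)–(f): allowed.
(e)–(f): forbidden (ΔS).
Allowed pairs: 4 of 15.

4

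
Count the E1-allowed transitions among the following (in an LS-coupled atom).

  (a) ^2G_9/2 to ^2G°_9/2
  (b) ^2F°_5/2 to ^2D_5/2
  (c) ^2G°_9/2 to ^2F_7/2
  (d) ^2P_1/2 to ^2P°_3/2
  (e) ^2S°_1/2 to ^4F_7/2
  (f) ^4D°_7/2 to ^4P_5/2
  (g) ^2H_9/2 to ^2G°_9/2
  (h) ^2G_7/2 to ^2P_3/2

6

(a) allowed
(b) allowed
(c) allowed
(d) allowed
(e) forbidden (ΔS, ΔL, ΔJ fail)
(f) allowed
(g) allowed
(h) forbidden (parity, ΔL, ΔJ fail)
Total allowed: 6 of 8.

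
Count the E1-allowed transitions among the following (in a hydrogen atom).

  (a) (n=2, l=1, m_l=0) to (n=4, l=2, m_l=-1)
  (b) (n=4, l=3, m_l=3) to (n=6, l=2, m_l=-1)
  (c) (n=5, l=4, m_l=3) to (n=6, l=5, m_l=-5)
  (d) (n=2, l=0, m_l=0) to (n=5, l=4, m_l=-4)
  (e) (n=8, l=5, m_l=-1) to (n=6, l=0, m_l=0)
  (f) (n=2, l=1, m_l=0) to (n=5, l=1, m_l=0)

(a) allowed
(b) forbidden — Δm_l = -4 (E1 requires Δm_l = 0, ±1)
(c) forbidden — Δm_l = -8 (E1 requires Δm_l = 0, ±1)
(d) forbidden — Δl = +4 (E1 requires Δl = ±1); Δm_l = -4 (E1 requires Δm_l = 0, ±1)
(e) forbidden — Δl = -5 (E1 requires Δl = ±1)
(f) forbidden — Δl = +0 (E1 requires Δl = ±1)
Total allowed: 1 of 6.

1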